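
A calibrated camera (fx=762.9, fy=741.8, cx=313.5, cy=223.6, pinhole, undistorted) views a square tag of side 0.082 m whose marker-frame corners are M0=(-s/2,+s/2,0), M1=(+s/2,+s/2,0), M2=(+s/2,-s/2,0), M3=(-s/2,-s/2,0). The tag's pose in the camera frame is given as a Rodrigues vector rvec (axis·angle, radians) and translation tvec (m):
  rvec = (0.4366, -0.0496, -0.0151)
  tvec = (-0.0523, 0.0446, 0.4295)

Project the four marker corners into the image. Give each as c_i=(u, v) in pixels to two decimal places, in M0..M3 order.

c0=(153.92, 361.60) c1=(294.47, 357.04) c2=(292.28, 235.09) c3=(139.83, 238.94)

Intrinsics K: fx=762.9, fy=741.8, cx=313.5, cy=223.6
Marker side s = 0.082 m; corners in marker frame (Z=0):
  M0 = (-0.0410, +0.0410, 0)
  M1 = (+0.0410, +0.0410, 0)
  M2 = (+0.0410, -0.0410, 0)
  M3 = (-0.0410, -0.0410, 0)
rvec = (0.4366, -0.0496, -0.0151), |rvec| = θ = 0.43967 rad = 25.191°
Rodrigues: sinθ=0.42564, 1−cosθ=0.09511; R = I + sinθ·[k]× + (1−cosθ)·[k]×²:
    [+0.99868 +0.00396 -0.05126]
    [-0.02527 +0.90610 -0.42230]
    [+0.04477 +0.42304 +0.90501]
t = (-0.0523, 0.0446, 0.4295) m
M0: Pc = R·M0+t = (-0.09308, +0.08279, +0.44501); u = 762.9·(-0.09308)/0.44501 + 313.5 = 153.9229, v = 741.8·(+0.08279)/0.44501 + 223.6 = 361.5994
M1: Pc = R·M1+t = (-0.01119, +0.08071, +0.44868); u = 762.9·(-0.01119)/0.44868 + 313.5 = 294.4705, v = 741.8·(+0.08071)/0.44868 + 223.6 = 357.0440
M2: Pc = R·M2+t = (-0.01152, +0.00641, +0.41399); u = 762.9·(-0.01152)/0.41399 + 313.5 = 292.2770, v = 741.8·(+0.00641)/0.41399 + 223.6 = 235.0920
M3: Pc = R·M3+t = (-0.09341, +0.00849, +0.41032); u = 762.9·(-0.09341)/0.41032 + 313.5 = 139.8277, v = 741.8·(+0.00849)/0.41032 + 223.6 = 238.9414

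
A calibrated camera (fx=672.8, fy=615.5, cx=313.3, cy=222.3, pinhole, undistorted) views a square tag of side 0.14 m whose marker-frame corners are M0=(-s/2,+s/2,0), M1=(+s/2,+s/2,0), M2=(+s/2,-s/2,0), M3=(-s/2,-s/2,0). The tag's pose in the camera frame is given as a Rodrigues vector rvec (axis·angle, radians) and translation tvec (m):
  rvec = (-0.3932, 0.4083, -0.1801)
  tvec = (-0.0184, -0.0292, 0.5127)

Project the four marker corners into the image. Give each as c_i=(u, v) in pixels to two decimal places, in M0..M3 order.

c0=(213.84, 284.94) c1=(388.31, 245.21) c2=(363.32, 91.03) c3=(208.57, 140.13)

Intrinsics K: fx=672.8, fy=615.5, cx=313.3, cy=222.3
Marker side s = 0.14 m; corners in marker frame (Z=0):
  M0 = (-0.0700, +0.0700, 0)
  M1 = (+0.0700, +0.0700, 0)
  M2 = (+0.0700, -0.0700, 0)
  M3 = (-0.0700, -0.0700, 0)
rvec = (-0.3932, 0.4083, -0.1801), |rvec| = θ = 0.59477 rad = 34.078°
Rodrigues: sinθ=0.56032, 1−cosθ=0.17172; R = I + sinθ·[k]× + (1−cosθ)·[k]×²:
    [+0.90333 +0.09173 +0.41903]
    [-0.24760 +0.90920 +0.33473]
    [-0.35027 -0.40612 +0.84402]
t = (-0.0184, -0.0292, 0.5127) m
M0: Pc = R·M0+t = (-0.07521, +0.05178, +0.50879); u = 672.8·(-0.07521)/0.50879 + 313.3 = 213.8439, v = 615.5·(+0.05178)/0.50879 + 222.3 = 284.9354
M1: Pc = R·M1+t = (+0.05125, +0.01711, +0.45975); u = 672.8·(+0.05125)/0.45975 + 313.3 = 388.3055, v = 615.5·(+0.01711)/0.45975 + 222.3 = 245.2092
M2: Pc = R·M2+t = (+0.03841, -0.11018, +0.51661); u = 672.8·(+0.03841)/0.51661 + 313.3 = 363.3249, v = 615.5·(-0.11018)/0.51661 + 222.3 = 91.0334
M3: Pc = R·M3+t = (-0.08805, -0.07551, +0.56565); u = 672.8·(-0.08805)/0.56565 + 313.3 = 208.5651, v = 615.5·(-0.07551)/0.56565 + 222.3 = 140.1327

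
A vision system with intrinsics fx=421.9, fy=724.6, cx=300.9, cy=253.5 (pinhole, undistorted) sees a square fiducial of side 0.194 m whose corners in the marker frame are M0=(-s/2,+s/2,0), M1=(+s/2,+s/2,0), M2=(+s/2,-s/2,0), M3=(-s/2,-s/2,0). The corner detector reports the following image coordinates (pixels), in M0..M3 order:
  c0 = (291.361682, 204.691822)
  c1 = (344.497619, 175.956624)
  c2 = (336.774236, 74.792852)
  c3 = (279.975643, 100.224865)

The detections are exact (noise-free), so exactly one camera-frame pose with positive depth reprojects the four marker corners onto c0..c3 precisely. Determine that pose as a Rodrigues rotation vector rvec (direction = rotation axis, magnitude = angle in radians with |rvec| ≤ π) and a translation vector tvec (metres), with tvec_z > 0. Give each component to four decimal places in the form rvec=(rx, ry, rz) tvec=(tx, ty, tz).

rvec=(0.3714, -0.3911, -0.2500) tvec=(0.0408, -0.2067, 1.3206)

Intrinsics K: fx=421.9, fy=724.6, cx=300.9, cy=253.5
Marker side s = 0.194 m; corners in marker frame (Z=0):
  M0 = (-0.0970, +0.0970, 0)
  M1 = (+0.0970, +0.0970, 0)
  M2 = (+0.0970, -0.0970, 0)
  M3 = (-0.0970, -0.0970, 0)
Detected image corners:
  c0 = (291.361682, 204.691822) px
  c1 = (344.497619, 175.956624) px
  c2 = (336.774236, 74.792852) px
  c3 = (279.975643, 100.224865) px
Planar DLT: solve 8×8 A·h = b for H (H[2,2]=1):
  H  [+359.74238 +143.25645 +313.94454]
  H  [-105.83826 +571.57479 +140.09538]
  H  [+0.24487 +0.30091 +1.00000]
B = K⁻¹H; ‖b₁‖=0.757223, ‖b₂‖=0.757223; λ = 2/(‖b₁‖+‖b₂‖) = 1.320616, sign → tz>0 ⇒ λ=+1.320616
r₁ = λ·B[:,0] = (+0.89542,-0.30603,+0.32338); r₂ = λ·B[:,1] = (+0.16500,+0.90270,+0.39738)
r₃ = r₁×r₂ = (-0.41352,-0.30246,+0.85879); SVD([r₁ r₂ r₃]) → R = UVᵀ:
  R  [+0.89542 +0.16500 -0.41352]
  R  [-0.30603 +0.90270 -0.30246]
  R  [+0.32338 +0.39738 +0.85879]
t = (+0.04083, -0.20668, +1.32062) m
tr R = 2.656901; θ = arccos((tr R − 1)/2) = 0.594461 rad = 34.060°
axis k = ((R−Rᵀ)₃₂, (R−Rᵀ)₁₃, (R−Rᵀ)₂₁) / (2 sinθ) = (+0.624793, -0.657875, -0.420516)
rvec = θ·k = (+0.371415, -0.391081, -0.249981)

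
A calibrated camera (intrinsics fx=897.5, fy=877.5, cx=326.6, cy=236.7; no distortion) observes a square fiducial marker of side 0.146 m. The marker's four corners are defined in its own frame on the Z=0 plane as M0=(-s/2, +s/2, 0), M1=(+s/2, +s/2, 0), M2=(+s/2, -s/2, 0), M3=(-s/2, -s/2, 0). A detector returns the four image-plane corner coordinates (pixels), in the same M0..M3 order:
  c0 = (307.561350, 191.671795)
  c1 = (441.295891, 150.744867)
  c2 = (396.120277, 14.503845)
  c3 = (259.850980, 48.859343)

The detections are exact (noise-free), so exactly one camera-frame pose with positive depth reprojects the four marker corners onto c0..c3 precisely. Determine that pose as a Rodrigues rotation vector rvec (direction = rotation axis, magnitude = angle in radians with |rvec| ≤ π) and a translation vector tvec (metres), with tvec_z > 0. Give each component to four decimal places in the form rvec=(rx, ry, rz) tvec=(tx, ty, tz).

Intrinsics K: fx=897.5, fy=877.5, cx=326.6, cy=236.7
Marker side s = 0.146 m; corners in marker frame (Z=0):
  M0 = (-0.0730, +0.0730, 0)
  M1 = (+0.0730, +0.0730, 0)
  M2 = (+0.0730, -0.0730, 0)
  M3 = (-0.0730, -0.0730, 0)
Detected image corners:
  c0 = (307.561350, 191.671795) px
  c1 = (441.295891, 150.744867) px
  c2 = (396.120277, 14.503845) px
  c3 = (259.850980, 48.859343) px
Planar DLT: solve 8×8 A·h = b for H (H[2,2]=1):
  H  [+1039.48409 +323.55968 +352.84548]
  H  [-224.67661 +956.76154 +101.07791]
  H  [+0.32694 +0.01613 +1.00000]
B = K⁻¹H; ‖b₁‖=1.142531, ‖b₂‖=1.142531; λ = 2/(‖b₁‖+‖b₂‖) = 0.875250, sign → tz>0 ⇒ λ=+0.875250
r₁ = λ·B[:,0] = (+0.90958,-0.30129,+0.28615); r₂ = λ·B[:,1] = (+0.31040,+0.95050,+0.01412)
r₃ = r₁×r₂ = (-0.27624,+0.07598,+0.95808); SVD([r₁ r₂ r₃]) → R = UVᵀ:
  R  [+0.90958 +0.31040 -0.27624]
  R  [-0.30129 +0.95050 +0.07598]
  R  [+0.28615 +0.01412 +0.95808]
t = (+0.02559, -0.13527, +0.87525) m
tr R = 2.818163; θ = arccos((tr R − 1)/2) = 0.429722 rad = 24.621°
axis k = ((R−Rᵀ)₃₂, (R−Rᵀ)₁₃, (R−Rᵀ)₂₁) / (2 sinθ) = (-0.074250, -0.674955, -0.734114)
rvec = θ·k = (-0.031907, -0.290043, -0.315465)

rvec=(-0.0319, -0.2900, -0.3155) tvec=(0.0256, -0.1353, 0.8753)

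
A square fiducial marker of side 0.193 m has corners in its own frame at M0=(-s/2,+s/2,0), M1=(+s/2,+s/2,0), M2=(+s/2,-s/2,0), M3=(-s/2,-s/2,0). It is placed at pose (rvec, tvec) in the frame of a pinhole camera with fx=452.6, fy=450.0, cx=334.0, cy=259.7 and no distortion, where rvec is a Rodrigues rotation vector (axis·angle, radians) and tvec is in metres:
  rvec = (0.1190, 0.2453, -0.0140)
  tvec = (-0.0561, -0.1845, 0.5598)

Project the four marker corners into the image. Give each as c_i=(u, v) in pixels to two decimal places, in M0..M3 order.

c0=(222.10, 192.51) c1=(367.26, 186.86) c2=(363.97, 19.56) c3=(213.40, 39.16)

Intrinsics K: fx=452.6, fy=450.0, cx=334.0, cy=259.7
Marker side s = 0.193 m; corners in marker frame (Z=0):
  M0 = (-0.0965, +0.0965, 0)
  M1 = (+0.0965, +0.0965, 0)
  M2 = (+0.0965, -0.0965, 0)
  M3 = (-0.0965, -0.0965, 0)
rvec = (0.1190, 0.2453, -0.0140), |rvec| = θ = 0.27300 rad = 15.642°
Rodrigues: sinθ=0.26962, 1−cosθ=0.03703; R = I + sinθ·[k]× + (1−cosθ)·[k]×²:
    [+0.97000 +0.02833 +0.24144]
    [+0.00068 +0.99287 -0.11923]
    [-0.24309 +0.11582 +0.96306]
t = (-0.0561, -0.1845, 0.5598) m
M0: Pc = R·M0+t = (-0.14697, -0.08875, +0.59444); u = 452.6·(-0.14697)/0.59444 + 334.0 = 222.0968, v = 450.0·(-0.08875)/0.59444 + 259.7 = 192.5114
M1: Pc = R·M1+t = (+0.04024, -0.08862, +0.54752); u = 452.6·(+0.04024)/0.54752 + 334.0 = 367.2634, v = 450.0·(-0.08862)/0.54752 + 259.7 = 186.8616
M2: Pc = R·M2+t = (+0.03477, -0.28025, +0.52516); u = 452.6·(+0.03477)/0.52516 + 334.0 = 363.9667, v = 450.0·(-0.28025)/0.52516 + 259.7 = 19.5645
M3: Pc = R·M3+t = (-0.15244, -0.28038, +0.57208); u = 452.6·(-0.15244)/0.57208 + 334.0 = 213.3983, v = 450.0·(-0.28038)/0.57208 + 259.7 = 39.1552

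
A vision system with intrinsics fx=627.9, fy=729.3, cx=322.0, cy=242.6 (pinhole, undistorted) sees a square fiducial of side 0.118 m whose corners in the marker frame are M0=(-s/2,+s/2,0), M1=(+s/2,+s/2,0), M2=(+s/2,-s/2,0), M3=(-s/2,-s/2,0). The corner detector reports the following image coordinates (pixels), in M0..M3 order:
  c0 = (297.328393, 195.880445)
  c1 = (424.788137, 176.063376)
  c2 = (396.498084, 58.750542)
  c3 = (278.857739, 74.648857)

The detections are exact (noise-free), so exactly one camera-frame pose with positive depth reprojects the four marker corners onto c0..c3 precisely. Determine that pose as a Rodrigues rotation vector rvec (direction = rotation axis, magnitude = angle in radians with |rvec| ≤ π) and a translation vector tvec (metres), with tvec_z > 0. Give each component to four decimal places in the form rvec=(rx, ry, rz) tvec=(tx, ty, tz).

Intrinsics K: fx=627.9, fy=729.3, cx=322.0, cy=242.6
Marker side s = 0.118 m; corners in marker frame (Z=0):
  M0 = (-0.0590, +0.0590, 0)
  M1 = (+0.0590, +0.0590, 0)
  M2 = (+0.0590, -0.0590, 0)
  M3 = (-0.0590, -0.0590, 0)
Detected image corners:
  c0 = (297.328393, 195.880445) px
  c1 = (424.788137, 176.063376) px
  c2 = (396.498084, 58.750542) px
  c3 = (278.857739, 74.648857) px
Planar DLT: solve 8×8 A·h = b for H (H[2,2]=1):
  H  [+1096.85532 -50.12632 +349.49845]
  H  [-128.92671 +920.68487 +123.74071]
  H  [+0.17186 -0.71182 +1.00000]
B = K⁻¹H; ‖b₁‖=1.683939, ‖b₂‖=1.683939; λ = 2/(‖b₁‖+‖b₂‖) = 0.593846, sign → tz>0 ⇒ λ=+0.593846
r₁ = λ·B[:,0] = (+0.98503,-0.13893,+0.10206); r₂ = λ·B[:,1] = (+0.16937,+0.89030,-0.42271)
r₃ = r₁×r₂ = (-0.03214,+0.43367,+0.90050); SVD([r₁ r₂ r₃]) → R = UVᵀ:
  R  [+0.98503 +0.16937 -0.03214]
  R  [-0.13893 +0.89030 +0.43367]
  R  [+0.10206 -0.42271 +0.90050]
t = (+0.02601, -0.09678, +0.59385) m
tr R = 2.775827; θ = arccos((tr R − 1)/2) = 0.478007 rad = 27.388°
axis k = ((R−Rᵀ)₃₂, (R−Rᵀ)₁₃, (R−Rᵀ)₂₁) / (2 sinθ) = (-0.930824, -0.145861, -0.335098)
rvec = θ·k = (-0.444941, -0.069723, -0.160179)

rvec=(-0.4449, -0.0697, -0.1602) tvec=(0.0260, -0.0968, 0.5938)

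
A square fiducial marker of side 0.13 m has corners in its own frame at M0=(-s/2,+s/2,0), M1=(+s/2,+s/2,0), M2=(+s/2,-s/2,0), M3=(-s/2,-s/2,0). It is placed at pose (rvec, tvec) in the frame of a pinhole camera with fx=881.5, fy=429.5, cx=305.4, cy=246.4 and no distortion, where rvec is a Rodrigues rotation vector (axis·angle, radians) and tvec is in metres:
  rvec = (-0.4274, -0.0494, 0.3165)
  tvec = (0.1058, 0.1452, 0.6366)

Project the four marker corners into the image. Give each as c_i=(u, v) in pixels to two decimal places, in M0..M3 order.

c0=(341.65, 373.62) c1=(520.71, 402.77) c2=(553.59, 317.38) c3=(388.93, 290.91)

Intrinsics K: fx=881.5, fy=429.5, cx=305.4, cy=246.4
Marker side s = 0.13 m; corners in marker frame (Z=0):
  M0 = (-0.0650, +0.0650, 0)
  M1 = (+0.0650, +0.0650, 0)
  M2 = (+0.0650, -0.0650, 0)
  M3 = (-0.0650, -0.0650, 0)
rvec = (-0.4274, -0.0494, 0.3165), |rvec| = θ = 0.53412 rad = 30.603°
Rodrigues: sinθ=0.50908, 1−cosθ=0.13928; R = I + sinθ·[k]× + (1−cosθ)·[k]×²:
    [+0.94990 -0.29136 -0.11313]
    [+0.31197 +0.86191 +0.39973]
    [-0.01896 -0.41500 +0.90962]
t = (0.1058, 0.1452, 0.6366) m
M0: Pc = R·M0+t = (+0.02512, +0.18095, +0.61086); u = 881.5·(+0.02512)/0.61086 + 305.4 = 341.6469, v = 429.5·(+0.18095)/0.61086 + 246.4 = 373.6249
M1: Pc = R·M1+t = (+0.14861, +0.22150, +0.60839); u = 881.5·(+0.14861)/0.60839 + 305.4 = 520.7144, v = 429.5·(+0.22150)/0.60839 + 246.4 = 402.7714
M2: Pc = R·M2+t = (+0.18648, +0.10945, +0.66234); u = 881.5·(+0.18648)/0.66234 + 305.4 = 553.5853, v = 429.5·(+0.10945)/0.66234 + 246.4 = 317.3762
M3: Pc = R·M3+t = (+0.06299, +0.06890, +0.66481); u = 881.5·(+0.06299)/0.66481 + 305.4 = 388.9275, v = 429.5·(+0.06890)/0.66481 + 246.4 = 290.9115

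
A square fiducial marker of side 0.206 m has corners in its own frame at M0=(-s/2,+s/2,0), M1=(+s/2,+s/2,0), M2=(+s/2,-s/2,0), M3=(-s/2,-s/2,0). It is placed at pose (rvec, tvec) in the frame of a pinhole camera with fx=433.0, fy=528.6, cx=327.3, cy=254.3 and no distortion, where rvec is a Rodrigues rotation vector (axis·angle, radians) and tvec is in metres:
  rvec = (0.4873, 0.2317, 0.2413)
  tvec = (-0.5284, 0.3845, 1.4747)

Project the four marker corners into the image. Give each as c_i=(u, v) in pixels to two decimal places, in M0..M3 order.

Intrinsics K: fx=433.0, fy=528.6, cx=327.3, cy=254.3
Marker side s = 0.206 m; corners in marker frame (Z=0):
  M0 = (-0.1030, +0.1030, 0)
  M1 = (+0.1030, +0.1030, 0)
  M2 = (+0.1030, -0.1030, 0)
  M3 = (-0.1030, -0.1030, 0)
rvec = (0.4873, 0.2317, 0.2413), |rvec| = θ = 0.59108 rad = 33.866°
Rodrigues: sinθ=0.55726, 1−cosθ=0.16966; R = I + sinθ·[k]× + (1−cosθ)·[k]×²:
    [+0.94565 -0.17266 +0.27554]
    [+0.28232 +0.85641 -0.43227]
    [-0.16134 +0.48657 +0.85862]
t = (-0.5284, 0.3845, 1.4747) m
M0: Pc = R·M0+t = (-0.64359, +0.44363, +1.54143); u = 433.0·(-0.64359)/1.54143 + 327.3 = 146.5119, v = 528.6·(+0.44363)/1.54143 + 254.3 = 406.4332
M1: Pc = R·M1+t = (-0.44878, +0.50179, +1.50820); u = 433.0·(-0.44878)/1.50820 + 327.3 = 198.4558, v = 528.6·(+0.50179)/1.50820 + 254.3 = 430.1694
M2: Pc = R·M2+t = (-0.41321, +0.32537, +1.40797); u = 433.0·(-0.41321)/1.40797 + 327.3 = 200.2221, v = 528.6·(+0.32537)/1.40797 + 254.3 = 376.4550
M3: Pc = R·M3+t = (-0.60802, +0.26721, +1.44120); u = 433.0·(-0.60802)/1.44120 + 327.3 = 144.6248, v = 528.6·(+0.26721)/1.44120 + 254.3 = 352.3067

c0=(146.51, 406.43) c1=(198.46, 430.17) c2=(200.22, 376.45) c3=(144.62, 352.31)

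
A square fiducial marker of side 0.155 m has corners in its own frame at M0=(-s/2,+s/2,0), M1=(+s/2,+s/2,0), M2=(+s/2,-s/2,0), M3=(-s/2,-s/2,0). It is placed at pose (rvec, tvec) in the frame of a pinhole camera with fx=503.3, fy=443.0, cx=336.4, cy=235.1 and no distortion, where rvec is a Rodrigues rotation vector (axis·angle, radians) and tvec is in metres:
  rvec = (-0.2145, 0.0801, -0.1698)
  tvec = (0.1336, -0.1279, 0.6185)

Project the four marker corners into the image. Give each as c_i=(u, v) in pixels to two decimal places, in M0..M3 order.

Intrinsics K: fx=503.3, fy=443.0, cx=336.4, cy=235.1
Marker side s = 0.155 m; corners in marker frame (Z=0):
  M0 = (-0.0775, +0.0775, 0)
  M1 = (+0.0775, +0.0775, 0)
  M2 = (+0.0775, -0.0775, 0)
  M3 = (-0.0775, -0.0775, 0)
rvec = (-0.2145, 0.0801, -0.1698), |rvec| = θ = 0.28506 rad = 16.333°
Rodrigues: sinθ=0.28121, 1−cosθ=0.04035; R = I + sinθ·[k]× + (1−cosθ)·[k]×²:
    [+0.98249 +0.15898 +0.09711]
    [-0.17604 +0.96283 +0.20485]
    [-0.06093 -0.21836 +0.97396]
t = (0.1336, -0.1279, 0.6185) m
M0: Pc = R·M0+t = (+0.06978, -0.03964, +0.60630); u = 503.3·(+0.06978)/0.60630 + 336.4 = 394.3235, v = 443.0·(-0.03964)/0.60630 + 235.1 = 206.1385
M1: Pc = R·M1+t = (+0.22206, -0.06692, +0.59685); u = 503.3·(+0.22206)/0.59685 + 336.4 = 523.6563, v = 443.0·(-0.06692)/0.59685 + 235.1 = 185.4275
M2: Pc = R·M2+t = (+0.19742, -0.21616, +0.63070); u = 503.3·(+0.19742)/0.63070 + 336.4 = 493.9435, v = 443.0·(-0.21616)/0.63070 + 235.1 = 83.2688
M3: Pc = R·M3+t = (+0.04514, -0.18888, +0.64015); u = 503.3·(+0.04514)/0.64015 + 336.4 = 371.8871, v = 443.0·(-0.18888)/0.64015 + 235.1 = 104.3919

c0=(394.32, 206.14) c1=(523.66, 185.43) c2=(493.94, 83.27) c3=(371.89, 104.39)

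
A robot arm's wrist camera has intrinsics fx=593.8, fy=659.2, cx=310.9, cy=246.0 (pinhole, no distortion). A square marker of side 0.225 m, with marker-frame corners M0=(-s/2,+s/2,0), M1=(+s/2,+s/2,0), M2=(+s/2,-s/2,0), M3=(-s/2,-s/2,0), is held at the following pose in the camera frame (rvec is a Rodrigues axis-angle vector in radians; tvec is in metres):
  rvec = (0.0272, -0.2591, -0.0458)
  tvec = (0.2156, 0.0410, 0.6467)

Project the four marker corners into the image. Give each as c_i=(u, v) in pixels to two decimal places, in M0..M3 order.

c0=(417.57, 414.42) c1=(598.50, 389.52) c2=(593.35, 170.61) c3=(409.76, 175.33)

Intrinsics K: fx=593.8, fy=659.2, cx=310.9, cy=246.0
Marker side s = 0.225 m; corners in marker frame (Z=0):
  M0 = (-0.1125, +0.1125, 0)
  M1 = (+0.1125, +0.1125, 0)
  M2 = (+0.1125, -0.1125, 0)
  M3 = (-0.1125, -0.1125, 0)
rvec = (0.0272, -0.2591, -0.0458), |rvec| = θ = 0.26452 rad = 15.156°
Rodrigues: sinθ=0.26145, 1−cosθ=0.03478; R = I + sinθ·[k]× + (1−cosθ)·[k]×²:
    [+0.96559 +0.04176 -0.25671]
    [-0.04877 +0.99859 -0.02099]
    [+0.25547 +0.03278 +0.96626]
t = (0.2156, 0.0410, 0.6467) m
M0: Pc = R·M0+t = (+0.11167, +0.15883, +0.62165); u = 593.8·(+0.11167)/0.62165 + 310.9 = 417.5676, v = 659.2·(+0.15883)/0.62165 + 246.0 = 414.4225
M1: Pc = R·M1+t = (+0.32893, +0.14785, +0.67913); u = 593.8·(+0.32893)/0.67913 + 310.9 = 598.4992, v = 659.2·(+0.14785)/0.67913 + 246.0 = 389.5159
M2: Pc = R·M2+t = (+0.31953, -0.07683, +0.67175); u = 593.8·(+0.31953)/0.67175 + 310.9 = 593.3507, v = 659.2·(-0.07683)/0.67175 + 246.0 = 170.6075
M3: Pc = R·M3+t = (+0.10227, -0.06585, +0.61427); u = 593.8·(+0.10227)/0.61427 + 310.9 = 409.7646, v = 659.2·(-0.06585)/0.61427 + 246.0 = 175.3288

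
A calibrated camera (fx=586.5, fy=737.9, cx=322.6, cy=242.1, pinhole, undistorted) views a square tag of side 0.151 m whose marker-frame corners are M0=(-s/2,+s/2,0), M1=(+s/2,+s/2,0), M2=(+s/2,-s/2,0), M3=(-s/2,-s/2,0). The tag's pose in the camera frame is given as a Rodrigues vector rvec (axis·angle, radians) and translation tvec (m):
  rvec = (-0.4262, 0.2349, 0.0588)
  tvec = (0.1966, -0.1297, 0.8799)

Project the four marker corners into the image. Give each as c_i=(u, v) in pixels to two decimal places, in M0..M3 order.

c0=(400.56, 189.69) c1=(507.37, 188.42) c2=(505.25, 78.54) c3=(405.52, 83.98)

Intrinsics K: fx=586.5, fy=737.9, cx=322.6, cy=242.1
Marker side s = 0.151 m; corners in marker frame (Z=0):
  M0 = (-0.0755, +0.0755, 0)
  M1 = (+0.0755, +0.0755, 0)
  M2 = (+0.0755, -0.0755, 0)
  M3 = (-0.0755, -0.0755, 0)
rvec = (-0.4262, 0.2349, 0.0588), |rvec| = θ = 0.49019 rad = 28.086°
Rodrigues: sinθ=0.47079, 1−cosθ=0.11775; R = I + sinθ·[k]× + (1−cosθ)·[k]×²:
    [+0.97126 -0.10554 +0.21332]
    [+0.00741 +0.90929 +0.41610]
    [-0.23789 -0.40257 +0.88394]
t = (0.1966, -0.1297, 0.8799) m
M0: Pc = R·M0+t = (+0.11530, -0.06161, +0.86747); u = 586.5·(+0.11530)/0.86747 + 322.6 = 400.5561, v = 737.9·(-0.06161)/0.86747 + 242.1 = 189.6936
M1: Pc = R·M1+t = (+0.26196, -0.06049, +0.83155); u = 586.5·(+0.26196)/0.83155 + 322.6 = 507.3655, v = 737.9·(-0.06049)/0.83155 + 242.1 = 188.4227
M2: Pc = R·M2+t = (+0.27790, -0.19779, +0.89233); u = 586.5·(+0.27790)/0.89233 + 322.6 = 505.2531, v = 737.9·(-0.19779)/0.89233 + 242.1 = 78.5395
M3: Pc = R·M3+t = (+0.13124, -0.19891, +0.92825); u = 586.5·(+0.13124)/0.92825 + 322.6 = 405.5200, v = 737.9·(-0.19891)/0.92825 + 242.1 = 83.9794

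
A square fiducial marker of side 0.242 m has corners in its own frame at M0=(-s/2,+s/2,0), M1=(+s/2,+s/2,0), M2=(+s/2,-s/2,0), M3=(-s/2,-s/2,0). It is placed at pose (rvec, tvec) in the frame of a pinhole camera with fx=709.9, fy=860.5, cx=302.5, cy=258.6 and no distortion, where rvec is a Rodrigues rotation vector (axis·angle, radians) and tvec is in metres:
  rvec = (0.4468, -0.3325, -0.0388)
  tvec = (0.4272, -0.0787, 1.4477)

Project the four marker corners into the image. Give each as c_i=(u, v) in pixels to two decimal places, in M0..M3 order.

Intrinsics K: fx=709.9, fy=860.5, cx=302.5, cy=258.6
Marker side s = 0.242 m; corners in marker frame (Z=0):
  M0 = (-0.1210, +0.1210, 0)
  M1 = (+0.1210, +0.1210, 0)
  M2 = (+0.1210, -0.1210, 0)
  M3 = (-0.1210, -0.1210, 0)
rvec = (0.4468, -0.3325, -0.0388), |rvec| = θ = 0.55829 rad = 31.988°
Rodrigues: sinθ=0.52974, 1−cosθ=0.15184; R = I + sinθ·[k]× + (1−cosθ)·[k]×²:
    [+0.94541 -0.03556 -0.32394]
    [-0.10919 +0.90202 -0.41766]
    [+0.30705 +0.43023 +0.84889]
t = (0.4272, -0.0787, 1.4477) m
M0: Pc = R·M0+t = (+0.30850, +0.04366, +1.46261); u = 709.9·(+0.30850)/1.46261 + 302.5 = 452.2372, v = 860.5·(+0.04366)/1.46261 + 258.6 = 284.2841
M1: Pc = R·M1+t = (+0.53729, +0.01723, +1.53691); u = 709.9·(+0.53729)/1.53691 + 302.5 = 550.6756, v = 860.5·(+0.01723)/1.53691 + 258.6 = 268.2483
M2: Pc = R·M2+t = (+0.54590, -0.20106, +1.43279); u = 709.9·(+0.54590)/1.43279 + 302.5 = 572.9729, v = 860.5·(-0.20106)/1.43279 + 258.6 = 137.8511
M3: Pc = R·M3+t = (+0.31711, -0.17463, +1.35849); u = 709.9·(+0.31711)/1.35849 + 302.5 = 468.2097, v = 860.5·(-0.17463)/1.35849 + 258.6 = 147.9835

c0=(452.24, 284.28) c1=(550.68, 268.25) c2=(572.97, 137.85) c3=(468.21, 147.98)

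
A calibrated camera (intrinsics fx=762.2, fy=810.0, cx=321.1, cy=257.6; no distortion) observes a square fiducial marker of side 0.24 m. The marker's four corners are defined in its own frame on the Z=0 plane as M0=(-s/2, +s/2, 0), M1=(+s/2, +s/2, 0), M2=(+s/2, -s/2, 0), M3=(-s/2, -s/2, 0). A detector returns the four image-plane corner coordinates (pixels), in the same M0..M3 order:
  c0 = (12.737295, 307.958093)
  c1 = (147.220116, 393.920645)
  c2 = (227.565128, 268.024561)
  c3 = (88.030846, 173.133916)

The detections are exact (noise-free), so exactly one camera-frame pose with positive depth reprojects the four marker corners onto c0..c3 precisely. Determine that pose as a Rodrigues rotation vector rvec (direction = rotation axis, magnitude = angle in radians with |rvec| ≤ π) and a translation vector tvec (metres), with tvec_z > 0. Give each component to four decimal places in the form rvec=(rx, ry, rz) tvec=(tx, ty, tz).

rvec=(0.3034, -0.0662, 0.5962) tvec=(-0.3070, 0.0437, 1.1570)

Intrinsics K: fx=762.2, fy=810.0, cx=321.1, cy=257.6
Marker side s = 0.24 m; corners in marker frame (Z=0):
  M0 = (-0.1200, +0.1200, 0)
  M1 = (+0.1200, +0.1200, 0)
  M2 = (+0.1200, -0.1200, 0)
  M3 = (-0.1200, -0.1200, 0)
Detected image corners:
  c0 = (12.737295, 307.958093) px
  c1 = (147.220116, 393.920645) px
  c2 = (227.565128, 268.024561) px
  c3 = (88.030846, 173.133916) px
Planar DLT: solve 8×8 A·h = b for H (H[2,2]=1):
  H  [+585.83232 -297.48346 +118.88530]
  H  [+412.92527 +607.59894 +288.22664]
  H  [+0.12827 +0.22648 +1.00000]
B = K⁻¹H; ‖b₁‖=0.864302, ‖b₂‖=0.864302; λ = 2/(‖b₁‖+‖b₂‖) = 1.157003, sign → tz>0 ⇒ λ=+1.157003
r₁ = λ·B[:,0] = (+0.82676,+0.54263,+0.14840); r₂ = λ·B[:,1] = (-0.56196,+0.78456,+0.26204)
r₃ = r₁×r₂ = (+0.02575,-0.30004,+0.95358); SVD([r₁ r₂ r₃]) → R = UVᵀ:
  R  [+0.82676 -0.56196 +0.02575]
  R  [+0.54263 +0.78456 -0.30004]
  R  [+0.14840 +0.26204 +0.95358]
t = (-0.30696, +0.04375, +1.15700) m
tr R = 2.564900; θ = arccos((tr R − 1)/2) = 0.672206 rad = 38.515°
axis k = ((R−Rᵀ)₃₂, (R−Rᵀ)₁₃, (R−Rᵀ)₂₁) / (2 sinθ) = (+0.451310, -0.098480, +0.886917)
rvec = θ·k = (+0.303373, -0.066199, +0.596190)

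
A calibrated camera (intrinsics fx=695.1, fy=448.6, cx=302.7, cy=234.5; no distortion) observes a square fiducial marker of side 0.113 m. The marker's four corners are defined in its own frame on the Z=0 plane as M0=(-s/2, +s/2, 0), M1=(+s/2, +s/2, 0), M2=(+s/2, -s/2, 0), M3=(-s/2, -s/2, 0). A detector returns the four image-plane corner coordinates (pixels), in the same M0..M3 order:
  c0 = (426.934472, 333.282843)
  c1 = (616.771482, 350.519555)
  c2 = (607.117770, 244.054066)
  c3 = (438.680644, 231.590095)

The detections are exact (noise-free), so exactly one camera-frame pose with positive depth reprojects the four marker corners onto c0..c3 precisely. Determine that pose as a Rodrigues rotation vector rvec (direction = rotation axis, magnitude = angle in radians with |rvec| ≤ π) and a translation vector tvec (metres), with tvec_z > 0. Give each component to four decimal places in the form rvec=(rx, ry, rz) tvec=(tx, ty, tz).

rvec=(-0.5059, 0.0830, 0.1436) tvec=(0.1414, 0.0523, 0.4501)

Intrinsics K: fx=695.1, fy=448.6, cx=302.7, cy=234.5
Marker side s = 0.113 m; corners in marker frame (Z=0):
  M0 = (-0.0565, +0.0565, 0)
  M1 = (+0.0565, +0.0565, 0)
  M2 = (+0.0565, -0.0565, 0)
  M3 = (-0.0565, -0.0565, 0)
Detected image corners:
  c0 = (426.934472, 333.282843) px
  c1 = (616.771482, 350.519555) px
  c2 = (607.117770, 244.054066) px
  c3 = (438.680644, 231.590095) px
Planar DLT: solve 8×8 A·h = b for H (H[2,2]=1):
  H  [+1446.53982 -563.64261 +521.11814]
  H  [+56.31084 +613.88396 +286.64204]
  H  [-0.25476 -1.05866 +1.00000]
B = K⁻¹H; ‖b₁‖=2.221861, ‖b₂‖=2.221861; λ = 2/(‖b₁‖+‖b₂‖) = 0.450073, sign → tz>0 ⇒ λ=+0.450073
r₁ = λ·B[:,0] = (+0.98656,+0.11643,-0.11466); r₂ = λ·B[:,1] = (-0.15746,+0.86497,-0.47648)
r₃ = r₁×r₂ = (+0.04370,+0.48813,+0.87168); SVD([r₁ r₂ r₃]) → R = UVᵀ:
  R  [+0.98656 -0.15746 +0.04370]
  R  [+0.11643 +0.86497 +0.48813]
  R  [-0.11466 -0.47648 +0.87168]
t = (+0.14142, +0.05231, +0.45007) m
tr R = 2.723208; θ = arccos((tr R − 1)/2) = 0.532375 rad = 30.503°
axis k = ((R−Rᵀ)₃₂, (R−Rᵀ)₁₃, (R−Rᵀ)₂₁) / (2 sinθ) = (-0.950196, +0.155995, +0.269803)
rvec = θ·k = (-0.505860, +0.083048, +0.143636)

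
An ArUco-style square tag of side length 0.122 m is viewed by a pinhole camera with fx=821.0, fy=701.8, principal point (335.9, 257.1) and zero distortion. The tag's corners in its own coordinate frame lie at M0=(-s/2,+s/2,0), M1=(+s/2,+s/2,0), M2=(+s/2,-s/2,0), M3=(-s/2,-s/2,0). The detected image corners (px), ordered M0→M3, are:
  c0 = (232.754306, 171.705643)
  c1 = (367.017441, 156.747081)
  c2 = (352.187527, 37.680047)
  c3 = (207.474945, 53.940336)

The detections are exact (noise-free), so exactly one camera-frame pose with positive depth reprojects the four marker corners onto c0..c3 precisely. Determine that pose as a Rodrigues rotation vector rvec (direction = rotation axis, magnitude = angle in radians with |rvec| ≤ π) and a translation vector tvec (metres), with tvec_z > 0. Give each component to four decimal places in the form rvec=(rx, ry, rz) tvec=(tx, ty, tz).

rvec=(0.4539, -0.0229, -0.1280) tvec=(-0.0397, -0.1522, 0.7129)

Intrinsics K: fx=821.0, fy=701.8, cx=335.9, cy=257.1
Marker side s = 0.122 m; corners in marker frame (Z=0):
  M0 = (-0.0610, +0.0610, 0)
  M1 = (+0.0610, +0.0610, 0)
  M2 = (+0.0610, -0.0610, 0)
  M3 = (-0.0610, -0.0610, 0)
Detected image corners:
  c0 = (232.754306, 171.705643) px
  c1 = (367.017441, 156.747081) px
  c2 = (352.187527, 37.680047) px
  c3 = (207.474945, 53.940336) px
Planar DLT: solve 8×8 A·h = b for H (H[2,2]=1):
  H  [+1139.12899 +342.76545 +290.19667]
  H  [-128.69027 +1035.24269 +107.24495]
  H  [-0.00899 +0.61533 +1.00000]
B = K⁻¹H; ‖b₁‖=1.402804, ‖b₂‖=1.402804; λ = 2/(‖b₁‖+‖b₂‖) = 0.712858, sign → tz>0 ⇒ λ=+0.712858
r₁ = λ·B[:,0] = (+0.99171,-0.12837,-0.00641); r₂ = λ·B[:,1] = (+0.11815,+0.89086,+0.43865)
r₃ = r₁×r₂ = (-0.05060,-0.43576,+0.89864); SVD([r₁ r₂ r₃]) → R = UVᵀ:
  R  [+0.99171 +0.11815 -0.05060]
  R  [-0.12837 +0.89086 -0.43576]
  R  [-0.00641 +0.43865 +0.89864]
t = (-0.03968, -0.15222, +0.71286) m
tr R = 2.781203; θ = arccos((tr R − 1)/2) = 0.472131 rad = 27.051°
axis k = ((R−Rᵀ)₃₂, (R−Rᵀ)₁₃, (R−Rᵀ)₂₁) / (2 sinθ) = (+0.961344, -0.048580, -0.271030)
rvec = θ·k = (+0.453880, -0.022936, -0.127962)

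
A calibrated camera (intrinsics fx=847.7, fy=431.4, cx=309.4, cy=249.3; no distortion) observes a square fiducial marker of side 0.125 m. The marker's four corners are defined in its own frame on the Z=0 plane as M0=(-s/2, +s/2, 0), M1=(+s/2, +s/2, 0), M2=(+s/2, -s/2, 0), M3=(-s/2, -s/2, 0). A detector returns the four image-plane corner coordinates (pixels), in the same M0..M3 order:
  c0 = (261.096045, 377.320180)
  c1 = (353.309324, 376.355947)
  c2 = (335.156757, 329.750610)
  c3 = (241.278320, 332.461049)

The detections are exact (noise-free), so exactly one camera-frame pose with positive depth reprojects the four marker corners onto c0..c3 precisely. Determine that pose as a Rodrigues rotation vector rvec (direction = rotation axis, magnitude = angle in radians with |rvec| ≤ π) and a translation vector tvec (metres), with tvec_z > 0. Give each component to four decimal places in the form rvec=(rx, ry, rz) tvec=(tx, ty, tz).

rvec=(0.2485, 0.3075, -0.1554) tvec=(-0.0157, 0.2597, 1.0674)

Intrinsics K: fx=847.7, fy=431.4, cx=309.4, cy=249.3
Marker side s = 0.125 m; corners in marker frame (Z=0):
  M0 = (-0.0625, +0.0625, 0)
  M1 = (+0.0625, +0.0625, 0)
  M2 = (+0.0625, -0.0625, 0)
  M3 = (-0.0625, -0.0625, 0)
Detected image corners:
  c0 = (261.096045, 377.320180) px
  c1 = (353.309324, 376.355947) px
  c2 = (335.156757, 329.750610) px
  c3 = (241.278320, 332.461049) px
Planar DLT: solve 8×8 A·h = b for H (H[2,2]=1):
  H  [+655.77957 +212.68582 +296.96665]
  H  [-119.83751 +437.87659 +354.28031]
  H  [-0.29728 +0.20383 +1.00000]
B = K⁻¹H; ‖b₁‖=0.936862, ‖b₂‖=0.936862; λ = 2/(‖b₁‖+‖b₂‖) = 1.067393, sign → tz>0 ⇒ λ=+1.067393
r₁ = λ·B[:,0] = (+0.94155,-0.11314,-0.31731); r₂ = λ·B[:,1] = (+0.18840,+0.95769,+0.21756)
r₃ = r₁×r₂ = (+0.27927,-0.26463,+0.92303); SVD([r₁ r₂ r₃]) → R = UVᵀ:
  R  [+0.94155 +0.18840 +0.27927]
  R  [-0.11314 +0.95769 -0.26463]
  R  [-0.31731 +0.21756 +0.92303]
t = (-0.01566, +0.25975, +1.06739) m
tr R = 2.822267; θ = arccos((tr R − 1)/2) = 0.424770 rad = 24.338°
axis k = ((R−Rᵀ)₃₂, (R−Rᵀ)₁₃, (R−Rᵀ)₂₁) / (2 sinθ) = (+0.585022, +0.723814, -0.365845)
rvec = θ·k = (+0.248500, +0.307454, -0.155400)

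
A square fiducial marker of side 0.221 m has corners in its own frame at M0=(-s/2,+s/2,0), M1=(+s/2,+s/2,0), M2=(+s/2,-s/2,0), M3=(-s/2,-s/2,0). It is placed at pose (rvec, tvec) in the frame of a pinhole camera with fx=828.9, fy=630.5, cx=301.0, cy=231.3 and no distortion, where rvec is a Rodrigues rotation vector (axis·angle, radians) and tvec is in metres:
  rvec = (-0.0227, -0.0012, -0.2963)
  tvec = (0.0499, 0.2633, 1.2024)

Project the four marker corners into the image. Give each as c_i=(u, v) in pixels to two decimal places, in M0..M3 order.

Intrinsics K: fx=828.9, fy=630.5, cx=301.0, cy=231.3
Marker side s = 0.221 m; corners in marker frame (Z=0):
  M0 = (-0.1105, +0.1105, 0)
  M1 = (+0.1105, +0.1105, 0)
  M2 = (+0.1105, -0.1105, 0)
  M3 = (-0.1105, -0.1105, 0)
rvec = (-0.0227, -0.0012, -0.2963), |rvec| = θ = 0.29717 rad = 17.027°
Rodrigues: sinθ=0.29282, 1−cosθ=0.04383; R = I + sinθ·[k]× + (1−cosθ)·[k]×²:
    [+0.95642 +0.29197 +0.00216]
    [-0.29194 +0.95617 +0.02254]
    [+0.00452 -0.02219 +0.99974]
t = (0.0499, 0.2633, 1.2024) m
M0: Pc = R·M0+t = (-0.02352, +0.40122, +1.19945); u = 828.9·(-0.02352)/1.19945 + 301.0 = 284.7447, v = 630.5·(+0.40122)/1.19945 + 231.3 = 442.2028
M1: Pc = R·M1+t = (+0.18785, +0.33670, +1.20045); u = 828.9·(+0.18785)/1.20045 + 301.0 = 430.7075, v = 630.5·(+0.33670)/1.20045 + 231.3 = 408.1402
M2: Pc = R·M2+t = (+0.12332, +0.12538, +1.20535); u = 828.9·(+0.12332)/1.20535 + 301.0 = 385.8065, v = 630.5·(+0.12538)/1.20535 + 231.3 = 296.8860
M3: Pc = R·M3+t = (-0.08805, +0.18990, +1.20435); u = 828.9·(-0.08805)/1.20435 + 301.0 = 240.4008, v = 630.5·(+0.18990)/1.20435 + 231.3 = 330.7177

c0=(284.74, 442.20) c1=(430.71, 408.14) c2=(385.81, 296.89) c3=(240.40, 330.72)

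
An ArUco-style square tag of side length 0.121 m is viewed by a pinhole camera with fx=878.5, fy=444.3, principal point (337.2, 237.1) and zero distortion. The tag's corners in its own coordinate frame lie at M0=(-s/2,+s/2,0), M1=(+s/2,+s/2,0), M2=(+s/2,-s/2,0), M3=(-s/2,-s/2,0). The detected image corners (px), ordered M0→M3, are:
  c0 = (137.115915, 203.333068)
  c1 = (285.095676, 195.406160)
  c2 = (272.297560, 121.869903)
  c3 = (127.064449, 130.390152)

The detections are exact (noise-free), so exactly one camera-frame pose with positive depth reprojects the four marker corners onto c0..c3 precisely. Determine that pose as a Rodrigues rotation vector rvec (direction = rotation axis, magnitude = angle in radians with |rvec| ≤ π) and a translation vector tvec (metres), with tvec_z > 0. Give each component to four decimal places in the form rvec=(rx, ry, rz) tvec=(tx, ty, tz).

rvec=(-0.1032, 0.0649, -0.0963) tvec=(-0.1074, -0.1199, 0.7138)

Intrinsics K: fx=878.5, fy=444.3, cx=337.2, cy=237.1
Marker side s = 0.121 m; corners in marker frame (Z=0):
  M0 = (-0.0605, +0.0605, 0)
  M1 = (+0.0605, +0.0605, 0)
  M2 = (+0.0605, -0.0605, 0)
  M3 = (-0.0605, -0.0605, 0)
Detected image corners:
  c0 = (137.115915, 203.333068) px
  c1 = (285.095676, 195.406160) px
  c2 = (272.297560, 121.869903) px
  c3 = (127.064449, 130.390152) px
Planar DLT: solve 8×8 A·h = b for H (H[2,2]=1):
  H  [+1194.34924 +63.89878 +204.97136]
  H  [-81.59250 +581.13469 +162.44202]
  H  [-0.08361 -0.14832 +1.00000]
B = K⁻¹H; ‖b₁‖=1.401048, ‖b₂‖=1.401048; λ = 2/(‖b₁‖+‖b₂‖) = 0.713751, sign → tz>0 ⇒ λ=+0.713751
r₁ = λ·B[:,0] = (+0.99327,-0.09923,-0.05967); r₂ = λ·B[:,1] = (+0.09255,+0.99006,-0.10586)
r₃ = r₁×r₂ = (+0.06959,+0.09963,+0.99259); SVD([r₁ r₂ r₃]) → R = UVᵀ:
  R  [+0.99327 +0.09255 +0.06959]
  R  [-0.09923 +0.99006 +0.09963]
  R  [-0.05967 -0.10586 +0.99259]
t = (-0.10743, -0.11994, +0.71375) m
tr R = 2.975927; θ = arccos((tr R − 1)/2) = 0.155312 rad = 8.899°
axis k = ((R−Rᵀ)₃₂, (R−Rᵀ)₁₃, (R−Rᵀ)₂₁) / (2 sinθ) = (-0.664206, +0.417812, -0.619890)
rvec = θ·k = (-0.103159, +0.064891, -0.096276)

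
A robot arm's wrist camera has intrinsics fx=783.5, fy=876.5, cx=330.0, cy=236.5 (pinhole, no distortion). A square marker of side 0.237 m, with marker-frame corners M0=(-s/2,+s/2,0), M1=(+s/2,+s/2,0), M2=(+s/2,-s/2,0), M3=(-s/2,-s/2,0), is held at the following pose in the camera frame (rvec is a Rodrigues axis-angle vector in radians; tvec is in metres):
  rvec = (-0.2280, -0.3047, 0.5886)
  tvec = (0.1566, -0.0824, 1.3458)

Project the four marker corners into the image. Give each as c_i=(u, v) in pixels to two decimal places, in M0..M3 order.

Intrinsics K: fx=783.5, fy=876.5, cx=330.0, cy=236.5
Marker side s = 0.237 m; corners in marker frame (Z=0):
  M0 = (-0.1185, +0.1185, 0)
  M1 = (+0.1185, +0.1185, 0)
  M2 = (+0.1185, -0.1185, 0)
  M3 = (-0.1185, -0.1185, 0)
rvec = (-0.2280, -0.3047, 0.5886), |rvec| = θ = 0.70091 rad = 40.159°
Rodrigues: sinθ=0.64491, 1−cosθ=0.23574; R = I + sinθ·[k]× + (1−cosθ)·[k]×²:
    [+0.78920 -0.50824 -0.34476]
    [+0.57491 +0.80881 +0.12372]
    [+0.21596 -0.29585 +0.93050]
t = (0.1566, -0.0824, 1.3458) m
M0: Pc = R·M0+t = (+0.00285, -0.05468, +1.28515); u = 783.5·(+0.00285)/1.28515 + 330.0 = 331.7396, v = 876.5·(-0.05468)/1.28515 + 236.5 = 199.2046
M1: Pc = R·M1+t = (+0.18989, +0.08157, +1.33633); u = 783.5·(+0.18989)/1.33633 + 330.0 = 441.3359, v = 876.5·(+0.08157)/1.33633 + 236.5 = 290.0022
M2: Pc = R·M2+t = (+0.31035, -0.11012, +1.40645); u = 783.5·(+0.31035)/1.40645 + 330.0 = 502.8869, v = 876.5·(-0.11012)/1.40645 + 236.5 = 167.8754
M3: Pc = R·M3+t = (+0.12331, -0.24637, +1.35527); u = 783.5·(+0.12331)/1.35527 + 330.0 = 401.2851, v = 876.5·(-0.24637)/1.35527 + 236.5 = 77.1631

c0=(331.74, 199.20) c1=(441.34, 290.00) c2=(502.89, 167.88) c3=(401.29, 77.16)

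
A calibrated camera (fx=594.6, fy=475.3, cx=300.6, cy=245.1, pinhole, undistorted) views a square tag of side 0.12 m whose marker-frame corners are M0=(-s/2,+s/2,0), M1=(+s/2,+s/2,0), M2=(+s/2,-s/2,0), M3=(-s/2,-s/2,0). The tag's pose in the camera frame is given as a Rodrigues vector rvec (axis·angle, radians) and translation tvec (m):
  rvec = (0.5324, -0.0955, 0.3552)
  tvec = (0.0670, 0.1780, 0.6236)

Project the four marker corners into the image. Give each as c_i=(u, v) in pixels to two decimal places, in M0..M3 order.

Intrinsics K: fx=594.6, fy=475.3, cx=300.6, cy=245.1
Marker side s = 0.12 m; corners in marker frame (Z=0):
  M0 = (-0.0600, +0.0600, 0)
  M1 = (+0.0600, +0.0600, 0)
  M2 = (+0.0600, -0.0600, 0)
  M3 = (-0.0600, -0.0600, 0)
rvec = (0.5324, -0.0955, 0.3552), |rvec| = θ = 0.64710 rad = 37.076°
Rodrigues: sinθ=0.60287, 1−cosθ=0.20216; R = I + sinθ·[k]× + (1−cosθ)·[k]×²:
    [+0.93468 -0.35547 +0.00233]
    [+0.30638 +0.80224 -0.51239]
    [+0.18027 +0.47964 +0.85875]
t = (0.0670, 0.1780, 0.6236) m
M0: Pc = R·M0+t = (-0.01041, +0.20775, +0.64156); u = 594.6·(-0.01041)/0.64156 + 300.6 = 290.9526, v = 475.3·(+0.20775)/0.64156 + 245.1 = 399.0125
M1: Pc = R·M1+t = (+0.10175, +0.24452, +0.66319); u = 594.6·(+0.10175)/0.66319 + 300.6 = 391.8284, v = 475.3·(+0.24452)/0.66319 + 245.1 = 420.3411
M2: Pc = R·M2+t = (+0.14441, +0.14825, +0.60564); u = 594.6·(+0.14441)/0.60564 + 300.6 = 442.3774, v = 475.3·(+0.14825)/0.60564 + 245.1 = 361.4441
M3: Pc = R·M3+t = (+0.03225, +0.11148, +0.58401); u = 594.6·(+0.03225)/0.58401 + 300.6 = 333.4323, v = 475.3·(+0.11148)/0.58401 + 245.1 = 335.8318

c0=(290.95, 399.01) c1=(391.83, 420.34) c2=(442.38, 361.44) c3=(333.43, 335.83)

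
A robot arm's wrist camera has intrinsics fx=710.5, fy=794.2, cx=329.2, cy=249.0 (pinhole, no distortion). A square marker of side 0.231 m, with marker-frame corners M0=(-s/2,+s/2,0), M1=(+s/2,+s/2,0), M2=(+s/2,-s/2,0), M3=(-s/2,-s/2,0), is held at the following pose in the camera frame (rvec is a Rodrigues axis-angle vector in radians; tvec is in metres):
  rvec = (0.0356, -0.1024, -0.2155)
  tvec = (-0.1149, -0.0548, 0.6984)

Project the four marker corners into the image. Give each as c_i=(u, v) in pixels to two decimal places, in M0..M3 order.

c0=(121.23, 343.98) c1=(350.83, 285.76) c2=(301.85, 32.03) c3=(67.04, 82.77)

Intrinsics K: fx=710.5, fy=794.2, cx=329.2, cy=249.0
Marker side s = 0.231 m; corners in marker frame (Z=0):
  M0 = (-0.1155, +0.1155, 0)
  M1 = (+0.1155, +0.1155, 0)
  M2 = (+0.1155, -0.1155, 0)
  M3 = (-0.1155, -0.1155, 0)
rvec = (0.0356, -0.1024, -0.2155), |rvec| = θ = 0.24123 rad = 13.822°
Rodrigues: sinθ=0.23890, 1−cosθ=0.02896; R = I + sinθ·[k]× + (1−cosθ)·[k]×²:
    [+0.97167 +0.21160 -0.10523]
    [-0.21523 +0.97626 -0.02428]
    [+0.09759 +0.04624 +0.99415]
t = (-0.1149, -0.0548, 0.6984) m
M0: Pc = R·M0+t = (-0.20269, +0.08282, +0.69247); u = 710.5·(-0.20269)/0.69247 + 329.2 = 121.2337, v = 794.2·(+0.08282)/0.69247 + 249.0 = 343.9841
M1: Pc = R·M1+t = (+0.02177, +0.03310, +0.71501); u = 710.5·(+0.02177)/0.71501 + 329.2 = 350.8311, v = 794.2·(+0.03310)/0.71501 + 249.0 = 285.7649
M2: Pc = R·M2+t = (-0.02711, -0.19242, +0.70433); u = 710.5·(-0.02711)/0.70433 + 329.2 = 301.8510, v = 794.2·(-0.19242)/0.70433 + 249.0 = 32.0315
M3: Pc = R·M3+t = (-0.25157, -0.14270, +0.68179); u = 710.5·(-0.25157)/0.68179 + 329.2 = 67.0372, v = 794.2·(-0.14270)/0.68179 + 249.0 = 82.7728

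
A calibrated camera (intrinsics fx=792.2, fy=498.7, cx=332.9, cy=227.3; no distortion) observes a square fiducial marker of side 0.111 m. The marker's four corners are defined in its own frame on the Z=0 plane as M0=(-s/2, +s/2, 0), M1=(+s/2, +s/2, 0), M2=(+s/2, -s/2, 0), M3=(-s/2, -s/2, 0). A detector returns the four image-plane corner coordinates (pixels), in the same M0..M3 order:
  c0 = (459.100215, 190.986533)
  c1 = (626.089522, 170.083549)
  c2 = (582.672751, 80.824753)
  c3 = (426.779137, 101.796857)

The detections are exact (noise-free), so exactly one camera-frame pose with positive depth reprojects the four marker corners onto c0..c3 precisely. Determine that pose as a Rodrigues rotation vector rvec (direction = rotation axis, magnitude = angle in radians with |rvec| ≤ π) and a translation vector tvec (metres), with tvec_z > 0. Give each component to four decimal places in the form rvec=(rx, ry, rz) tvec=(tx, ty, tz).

Intrinsics K: fx=792.2, fy=498.7, cx=332.9, cy=227.3
Marker side s = 0.111 m; corners in marker frame (Z=0):
  M0 = (-0.0555, +0.0555, 0)
  M1 = (+0.0555, +0.0555, 0)
  M2 = (+0.0555, -0.0555, 0)
  M3 = (-0.0555, -0.0555, 0)
Detected image corners:
  c0 = (459.100215, 190.986533) px
  c1 = (626.089522, 170.083549) px
  c2 = (582.672751, 80.824753) px
  c3 = (426.779137, 101.796857) px
Planar DLT: solve 8×8 A·h = b for H (H[2,2]=1):
  H  [+1377.22281 +34.25035 +522.39870]
  H  [-208.25471 +724.26056 +134.55754]
  H  [-0.14433 -0.58532 +1.00000]
B = K⁻¹H; ‖b₁‖=1.838878, ‖b₂‖=1.838878; λ = 2/(‖b₁‖+‖b₂‖) = 0.543810, sign → tz>0 ⇒ λ=+0.543810
r₁ = λ·B[:,0] = (+0.97838,-0.19132,-0.07849); r₂ = λ·B[:,1] = (+0.15727,+0.93485,-0.31830)
r₃ = r₁×r₂ = (+0.13427,+0.29908,+0.94473); SVD([r₁ r₂ r₃]) → R = UVᵀ:
  R  [+0.97838 +0.15727 +0.13427]
  R  [-0.19132 +0.93485 +0.29908]
  R  [-0.07849 -0.31830 +0.94473]
t = (+0.13008, -0.10113, +0.54381) m
tr R = 2.857970; θ = arccos((tr R − 1)/2) = 0.379135 rad = 21.723°
axis k = ((R−Rᵀ)₃₂, (R−Rᵀ)₁₃, (R−Rᵀ)₂₁) / (2 sinθ) = (-0.834041, +0.287426, -0.470916)
rvec = θ·k = (-0.316214, +0.108973, -0.178541)

rvec=(-0.3162, 0.1090, -0.1785) tvec=(0.1301, -0.1011, 0.5438)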